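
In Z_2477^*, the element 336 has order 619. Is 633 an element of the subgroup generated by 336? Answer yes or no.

633 ∈ ⟨336⟩ iff 633^619 ≡ 1 (mod 2477), since |⟨336⟩| = 619.
633^619 mod 2477 = 1.
Since 1 = 1, 633 lies in the subgroup.

yes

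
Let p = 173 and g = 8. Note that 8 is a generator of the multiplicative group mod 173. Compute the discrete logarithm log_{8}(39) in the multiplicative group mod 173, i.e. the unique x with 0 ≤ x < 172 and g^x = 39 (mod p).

Baby-step giant-step with m = ceil(sqrt(172)) = 14.
Baby table (8^j mod 173 for j=0..13):
  0:1  1:8  2:64  3:166  4:117  5:71  6:49  7:46
  8:22  9:3  10:24  11:19  12:152  13:5
Giant step factor: 8^(-14) ≡ 13 (mod 173).
Scan 39·13^i mod 173 for i = 0, 1, …:
  i=0: 39   i=1: 161   i=2: 17   i=3: 48
  i=4: 105   i=5: 154   i=6: 99   i=7: 76
  i=8: 123   i=9: 42   i=10: 27   i=11: 5
Match at i=11, j=13: x = 11·14 + 13 = 167.

167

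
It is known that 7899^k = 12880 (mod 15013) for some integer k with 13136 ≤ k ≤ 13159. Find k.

13153

Compute 7899^13136 mod 15013 = 13357, then multiply by 7899 repeatedly:
  7899^13136=13357  7899^13137=10592  7899^13138=13772  7899^13139=830  7899^13140=10502
  7899^13141=8473  7899^13142=273  7899^13143=9568  7899^13144=2190  7899^13145=3834
  7899^13146=3545  7899^13147=2710  7899^13148=12765  7899^13149=3427  7899^13150=1434
  7899^13151=7364  7899^13152=7874  7899^13153=12880
Found 12880 at exponent 13153.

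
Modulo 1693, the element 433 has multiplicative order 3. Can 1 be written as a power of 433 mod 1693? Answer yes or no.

yes

⟨433⟩ has order 3; its elements mod 1693 are {1, 433, 1259}.
1 is in this set.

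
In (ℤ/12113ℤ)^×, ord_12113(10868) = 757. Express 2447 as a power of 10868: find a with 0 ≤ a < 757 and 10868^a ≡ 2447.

637

Baby-step giant-step with m = ceil(sqrt(757)) = 28.
Baby table (10868^j mod 12113 for j=0..27):
  0:1  1:10868  2:11674  3:1470  4:11026  5:8772  6:4786  7:1026
  8:6608  9:9880  10:6208  11:11247  12:113  13:4671  14:10958  15:8641
  16:10412  17:10083  18:7846  19:6921  20:7811  21:2044  22:11063  23:11159
  24:656  25:6964  26:2728  27:7393
Giant step factor: 10868^(-28) ≡ 7807 (mod 12113).
Scan 2447·7807^i mod 12113 for i = 0, 1, …:
  i=0: 2447   i=1: 1528   i=2: 9904   i=3: 3249
  i=4: 321   i=5: 10769   i=6: 9363   i=7: 7099
  i=8: 4918   i=9: 8729     …   i=21: 1783
  i=22: 2044
Match at i=22, j=21: a = 22·28 + 21 = 637.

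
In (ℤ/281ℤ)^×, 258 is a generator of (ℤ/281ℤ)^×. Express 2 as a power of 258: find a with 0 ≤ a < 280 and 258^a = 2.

Baby-step giant-step with m = ceil(sqrt(280)) = 17.
Baby table (258^j mod 281 for j=0..16):
  0:1  1:258  2:248  3:197  4:246  5:243  6:31  7:130
  8:101  9:206  10:39  11:227  12:118  13:96  14:40  15:204
  16:85
Giant step factor: 258^(-17) ≡ 164 (mod 281).
Scan 2·164^i mod 281 for i = 0, 1, …:
  i=0: 2   i=1: 47   i=2: 121   i=3: 174
  i=4: 155   i=5: 130
Match at i=5, j=7: a = 5·17 + 7 = 92.

92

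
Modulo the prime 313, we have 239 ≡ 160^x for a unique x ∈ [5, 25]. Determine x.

25

Compute 160^5 mod 313 = 222, then multiply by 160 repeatedly:
  160^5=222  160^6=151  160^7=59  160^8=50  160^9=175
  160^10=143  160^11=31  160^12=265  160^13=145  160^14=38
  160^15=133  160^16=309  160^17=299  160^18=264  160^19=298
  160^20=104  160^21=51  160^22=22  160^23=77  160^24=113
  160^25=239
Found 239 at exponent 25.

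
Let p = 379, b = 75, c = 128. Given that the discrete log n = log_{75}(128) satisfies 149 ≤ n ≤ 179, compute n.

Compute 75^149 mod 379 = 113, then multiply by 75 repeatedly:
  75^149=113  75^150=137  75^151=42  75^152=118  75^153=133
  75^154=121  75^155=358  75^156=320  75^157=123  75^158=129
  75^159=200  75^160=219  75^161=128
Found 128 at exponent 161.

161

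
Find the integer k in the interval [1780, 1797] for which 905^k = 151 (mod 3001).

1785

Compute 905^1780 mod 3001 = 1099, then multiply by 905 repeatedly:
  905^1780=1099  905^1781=1264  905^1782=539  905^1783=1633  905^1784=1373
  905^1785=151
Found 151 at exponent 1785.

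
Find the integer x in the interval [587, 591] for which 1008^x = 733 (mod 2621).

587

Compute 1008^587 mod 2621 = 733, then multiply by 1008 repeatedly:
  1008^587=733
Found 733 at exponent 587.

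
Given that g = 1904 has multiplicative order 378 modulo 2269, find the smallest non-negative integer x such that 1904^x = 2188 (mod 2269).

369

Baby-step giant-step with m = ceil(sqrt(378)) = 20.
Baby table (1904^j mod 2269 for j=0..19):
  0:1  1:1904  2:1623  3:2083  4:2089  5:2168  6:561  7:1714
  8:634  9:28  10:1125  11:64  12:1599  13:1767  14:1710  15:2094
  16:343  17:1869  18:784  19:2003
Giant step factor: 1904^(-20) ≡ 176 (mod 2269).
Scan 2188·176^i mod 2269 for i = 0, 1, …:
  i=0: 2188   i=1: 1627   i=2: 458   i=3: 1193
  i=4: 1220   i=5: 1434   i=6: 525   i=7: 1640
  i=8: 477   i=9: 2268     …   i=17: 258
  i=18: 28
Match at i=18, j=9: x = 18·20 + 9 = 369.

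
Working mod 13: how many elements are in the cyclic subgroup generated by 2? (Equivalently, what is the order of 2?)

12

The order of 2 must divide p − 1 = 12 = 2^2 · 3.
Divisors: 1, 2, 3, 4, 6, 12.
Check each in increasing order: 2^1 ≡ 2;  2^2 ≡ 4;  2^3 ≡ 8;  2^4 ≡ 3;  2^6 ≡ 12;  2^12 ≡ 1.
Smallest exponent giving 1 is 12.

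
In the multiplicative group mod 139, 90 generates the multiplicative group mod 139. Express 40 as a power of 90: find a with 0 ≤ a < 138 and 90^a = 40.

Baby-step giant-step with m = ceil(sqrt(138)) = 12.
Baby table (90^j mod 139 for j=0..11):
  0:1  1:90  2:38  3:84  4:54  5:134  6:106  7:88
  8:136  9:8  10:25  11:26
Giant step factor: 90^(-12) ≡ 6 (mod 139).
Scan 40·6^i mod 139 for i = 0, 1, …:
  i=0: 40   i=1: 101   i=2: 50   i=3: 22
  i=4: 132   i=5: 97   i=6: 26
Match at i=6, j=11: a = 6·12 + 11 = 83.

83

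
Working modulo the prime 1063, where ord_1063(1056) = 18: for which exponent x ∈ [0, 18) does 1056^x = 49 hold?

Successive powers of 1056 modulo 1063:
  1056^0=1  1056^1=1056  1056^2=49
So 1056^2 ≡ 49 (mod 1063), giving x = 2.

2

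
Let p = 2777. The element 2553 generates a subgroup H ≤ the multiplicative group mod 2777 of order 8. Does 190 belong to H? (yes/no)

yes

⟨2553⟩ has order 8; its elements mod 2777 are {1, 190, 224, 905, 1872, 2553, 2587, 2776}.
190 is in this set.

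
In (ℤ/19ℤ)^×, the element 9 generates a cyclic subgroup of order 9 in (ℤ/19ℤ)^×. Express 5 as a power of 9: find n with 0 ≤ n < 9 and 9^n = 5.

2

Successive powers of 9 modulo 19:
  9^0=1  9^1=9  9^2=5
So 9^2 ≡ 5 (mod 19), giving n = 2.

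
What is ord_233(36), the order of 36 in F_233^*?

116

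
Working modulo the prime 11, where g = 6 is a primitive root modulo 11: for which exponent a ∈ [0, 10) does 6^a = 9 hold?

4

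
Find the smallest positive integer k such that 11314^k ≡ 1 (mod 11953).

5976

The order of 11314 must divide p − 1 = 11952 = 2^4 · 3^2 · 83.
Divisors: 1, 2, 3, 4, 6, 8, 9, 12, 16, 18, 24, 36, 48, 72, 83, 144, 166, 249, 332, 498, 664, 747, 996, 1328, 1494, 1992, 2988, 3984, 5976, 11952.
Check each in increasing order: 11314^1 ≡ 11314;  11314^2 ≡ 1919;  11314^3 ≡ 4918;  11314^4 ≡ 1037;  11314^6 ≡ 5805;  11314^8 ≡ 11552;  11314^9 ≡ 5226;  11314^12 ≡ 2518;  11314^16 ≡ 5412;  11314^18 ≡ 10424;  11314^24 ≡ 5234;  11314^36 ≡ 7006;  11314^48 ≡ 10433;  11314^72 ≡ 5018;  11314^83 ≡ 3777;  11314^144 ≡ 7306;  11314^166 ≡ 5800;  11314^249 ≡ 8704;  11314^332 ≡ 4258;  11314^498 ≡ 1502;  11314^664 ≡ 9816;  11314^747 ≡ 8779;  11314^996 ≡ 8840;  11314^1328 ≡ 723;  11314^1494 ≡ 9850;  11314^1992 ≡ 8839;  11314^2988 ≡ 11952;  11314^3984 ≡ 3113;  11314^5976 ≡ 1.
Smallest exponent giving 1 is 5976.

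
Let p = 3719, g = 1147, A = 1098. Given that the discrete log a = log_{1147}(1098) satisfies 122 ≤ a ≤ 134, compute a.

129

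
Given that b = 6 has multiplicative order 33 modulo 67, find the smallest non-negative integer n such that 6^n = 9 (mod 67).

30

Successive powers of 6 modulo 67:
  6^0=1  6^1=6  6^2=36  6^3=15  6^4=23  6^5=4
  6^6=24  6^7=10  6^8=60  6^9=25  6^10=16  6^11=29
  6^12=40  6^13=39  6^14=33  6^15=64  6^16=49  6^17=26
  6^18=22  6^19=65  6^20=55  6^21=62  6^22=37  6^23=21
  6^24=59  6^25=19  6^26=47  6^27=14  6^28=17  6^29=35
  6^30=9
So 6^30 ≡ 9 (mod 67), giving n = 30.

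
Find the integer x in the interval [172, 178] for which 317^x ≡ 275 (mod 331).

177

Compute 317^172 mod 331 = 265, then multiply by 317 repeatedly:
  317^172=265  317^173=262  317^174=304  317^175=47  317^176=4
  317^177=275
Found 275 at exponent 177.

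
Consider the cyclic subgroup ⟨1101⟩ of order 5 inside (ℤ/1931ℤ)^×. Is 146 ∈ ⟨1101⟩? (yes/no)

no

146 ∈ ⟨1101⟩ iff 146^5 ≡ 1 (mod 1931), since |⟨1101⟩| = 5.
146^5 mod 1931 = 575.
Since 575 ≠ 1, 146 does not lie in the subgroup.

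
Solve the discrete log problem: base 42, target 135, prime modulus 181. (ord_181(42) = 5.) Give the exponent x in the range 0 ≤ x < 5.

Successive powers of 42 modulo 181:
  42^0=1  42^1=42  42^2=135
So 42^2 ≡ 135 (mod 181), giving x = 2.

2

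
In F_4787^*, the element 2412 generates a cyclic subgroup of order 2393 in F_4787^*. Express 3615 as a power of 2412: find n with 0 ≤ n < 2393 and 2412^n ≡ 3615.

Baby-step giant-step with m = ceil(sqrt(2393)) = 49.
Baby table (2412^j mod 4787 for j=0..48):
  0:1  1:2412  2:1539  3:2143  4:3743  5:4621  6:1716  7:3024
  8:3287  9:972  10:3621  11:2364  12:651  13:76  14:1406  15:2076
  16:110  17:2035  18:1745  19:1167  20:48  21:888  22:2067  23:2337
  24:2545  25:1606  26:989  27:1542  28:4592  29:3573  30:1476  31:3371
  32:2526  33:3648  34:470  35:3908  36:493  37:1940  38:2381  39:3359
  40:2304  41:4328  42:3476  43:2075  44:2485  45:496  46:4389  47:2211
  48:214
Giant step factor: 2412^(-49) ≡ 1243 (mod 4787).
Scan 3615·1243^i mod 4787 for i = 0, 1, …:
  i=0: 3615   i=1: 3239   i=2: 210   i=3: 2532
  i=4: 2217   i=5: 3206   i=6: 2274   i=7: 2252
  i=8: 3628   i=9: 250     …   i=16: 3261
  i=17: 3621
Match at i=17, j=10: n = 17·49 + 10 = 843.

843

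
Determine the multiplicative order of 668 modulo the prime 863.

862

The order of 668 must divide p − 1 = 862 = 2 · 431.
Divisors: 1, 2, 431, 862.
Check each in increasing order: 668^1 ≡ 668;  668^2 ≡ 53;  668^431 ≡ 862;  668^862 ≡ 1.
Smallest exponent giving 1 is 862.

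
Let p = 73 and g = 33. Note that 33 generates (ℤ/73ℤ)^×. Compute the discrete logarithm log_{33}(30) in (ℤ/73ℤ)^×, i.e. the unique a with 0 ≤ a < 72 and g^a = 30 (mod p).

Baby-step giant-step with m = ceil(sqrt(72)) = 9.
Baby table (33^j mod 73 for j=0..8):
  0:1  1:33  2:67  3:21  4:36  5:20  6:3  7:26
  8:55
Giant step factor: 33^(-9) ≡ 51 (mod 73).
Scan 30·51^i mod 73 for i = 0, 1, …:
  i=0: 30   i=1: 70   i=2: 66   i=3: 8
  i=4: 43   i=5: 3
Match at i=5, j=6: a = 5·9 + 6 = 51.

51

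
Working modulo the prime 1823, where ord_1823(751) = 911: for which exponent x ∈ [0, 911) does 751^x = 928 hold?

Baby-step giant-step with m = ceil(sqrt(911)) = 31.
Baby table (751^j mod 1823 for j=0..30):
  0:1  1:751  2:694  3:1639  4:364  5:1737  6:1042  7:475
  8:1240  9:1510  10:104  11:1538  12:1079  13:917  14:1396  15:171
  16:811  17:179  18:1350  19:262  20:1701  21:1351  22:1013  23:572
  24:1167  25:1377  26:486  27:386  28:29  29:1726  30:73
Giant step factor: 751^(-31) ≡ 795 (mod 1823).
Scan 928·795^i mod 1823 for i = 0, 1, …:
  i=0: 928   i=1: 1268   i=2: 1764   i=3: 493
  i=4: 1813   i=5: 1165   i=6: 91   i=7: 1248
  i=8: 448   i=9: 675   i=10: 663   i=11: 238
  i=12: 1441   i=13: 751
Match at i=13, j=1: x = 13·31 + 1 = 404.

404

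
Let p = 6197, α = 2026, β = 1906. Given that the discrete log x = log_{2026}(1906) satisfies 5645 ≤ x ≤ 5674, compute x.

5670

Compute 2026^5645 mod 6197 = 1185, then multiply by 2026 repeatedly:
  2026^5645=1185  2026^5646=2571  2026^5647=3366  2026^5648=2816  2026^5649=3976
  2026^5650=5473  2026^5651=1865  2026^5652=4517  2026^5653=4670  2026^5654=4798
  2026^5655=3852  2026^5656=2129  2026^5657=242  2026^5658=729  2026^5659=2068
  2026^5660=596  2026^5661=5278  2026^5662=3403  2026^5663=3414  2026^5664=912
  2026^5665=1006  2026^5666=5540  2026^5667=1273  2026^5668=1146  2026^5669=4118
  2026^5670=1906
Found 1906 at exponent 5670.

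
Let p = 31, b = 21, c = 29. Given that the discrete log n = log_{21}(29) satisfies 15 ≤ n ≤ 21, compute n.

21

Compute 21^15 mod 31 = 30, then multiply by 21 repeatedly:
  21^15=30  21^16=10  21^17=24  21^18=8  21^19=13
  21^20=25  21^21=29
Found 29 at exponent 21.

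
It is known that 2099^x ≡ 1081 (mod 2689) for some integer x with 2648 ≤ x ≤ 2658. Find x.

2654

Compute 2099^2648 mod 2689 = 2147, then multiply by 2099 repeatedly:
  2099^2648=2147  2099^2649=2478  2099^2650=796  2099^2651=935  2099^2652=2284
  2099^2653=2318  2099^2654=1081
Found 1081 at exponent 2654.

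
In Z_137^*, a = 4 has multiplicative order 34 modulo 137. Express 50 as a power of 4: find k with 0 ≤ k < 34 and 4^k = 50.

8

Successive powers of 4 modulo 137:
  4^0=1  4^1=4  4^2=16  4^3=64  4^4=119  4^5=65
  4^6=123  4^7=81  4^8=50
So 4^8 ≡ 50 (mod 137), giving k = 8.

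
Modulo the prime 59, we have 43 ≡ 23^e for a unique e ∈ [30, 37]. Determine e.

Compute 23^30 mod 59 = 36, then multiply by 23 repeatedly:
  23^30=36  23^31=2  23^32=46  23^33=55  23^34=26
  23^35=8  23^36=7  23^37=43
Found 43 at exponent 37.

37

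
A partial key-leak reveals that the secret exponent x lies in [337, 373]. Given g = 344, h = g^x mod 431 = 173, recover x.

346

Compute 344^337 mod 431 = 63, then multiply by 344 repeatedly:
  344^337=63  344^338=122  344^339=161  344^340=216  344^341=172
  344^342=121  344^343=248  344^344=405  344^345=107  344^346=173
Found 173 at exponent 346.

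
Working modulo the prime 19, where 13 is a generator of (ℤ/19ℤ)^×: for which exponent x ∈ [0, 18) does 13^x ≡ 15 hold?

Successive powers of 13 modulo 19:
  13^0=1  13^1=13  13^2=17  13^3=12  13^4=4  13^5=14
  13^6=11  13^7=10  13^8=16  13^9=18  13^10=6  13^11=2
  13^12=7  13^13=15
So 13^13 ≡ 15 (mod 19), giving x = 13.

13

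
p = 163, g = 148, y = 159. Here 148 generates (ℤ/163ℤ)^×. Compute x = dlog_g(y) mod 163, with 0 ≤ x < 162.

7

Successive powers of 148 modulo 163:
  148^0=1  148^1=148  148^2=62  148^3=48  148^4=95  148^5=42
  148^6=22  148^7=159
So 148^7 ≡ 159 (mod 163), giving x = 7.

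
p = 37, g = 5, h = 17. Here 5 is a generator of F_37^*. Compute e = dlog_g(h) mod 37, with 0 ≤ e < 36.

5

Successive powers of 5 modulo 37:
  5^0=1  5^1=5  5^2=25  5^3=14  5^4=33  5^5=17
So 5^5 ≡ 17 (mod 37), giving e = 5.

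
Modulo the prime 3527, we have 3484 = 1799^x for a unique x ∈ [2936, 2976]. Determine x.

Compute 1799^2936 mod 3527 = 2144, then multiply by 1799 repeatedly:
  1799^2936=2144  1799^2937=2045  1799^2938=294  1799^2939=3383  1799^2940=1942
  1799^2941=1928  1799^2942=1431  1799^2943=3186  1799^2944=239  1799^2945=3194
  1799^2946=523  1799^2947=2695  1799^2948=2207  1799^2949=2518  1799^2950=1214
  1799^2951=773  1799^2952=989  1799^2953=1603  1799^2954=2238  1799^2955=1855
  1799^2956=603  1799^2957=2008  1799^2958=744  1799^2959=1723  1799^2960=2971
  1799^2961=1424  1799^2962=1174  1799^2963=2880  1799^2964=3484
Found 3484 at exponent 2964.

2964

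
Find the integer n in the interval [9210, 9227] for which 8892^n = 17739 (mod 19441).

9216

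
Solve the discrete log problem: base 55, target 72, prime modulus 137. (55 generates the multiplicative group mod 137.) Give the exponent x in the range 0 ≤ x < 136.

Baby-step giant-step with m = ceil(sqrt(136)) = 12.
Baby table (55^j mod 137 for j=0..11):
  0:1  1:55  2:11  3:57  4:121  5:79  6:98  7:47
  8:119  9:106  10:76  11:70
Giant step factor: 55^(-12) ≡ 49 (mod 137).
Scan 72·49^i mod 137 for i = 0, 1, …:
  i=0: 72   i=1: 103   i=2: 115   i=3: 18
  i=4: 60   i=5: 63   i=6: 73   i=7: 15
  i=8: 50   i=9: 121
Match at i=9, j=4: x = 9·12 + 4 = 112.

112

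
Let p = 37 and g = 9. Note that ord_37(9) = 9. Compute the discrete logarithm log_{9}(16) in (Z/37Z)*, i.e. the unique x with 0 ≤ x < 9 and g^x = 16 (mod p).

Successive powers of 9 modulo 37:
  9^0=1  9^1=9  9^2=7  9^3=26  9^4=12  9^5=34
  9^6=10  9^7=16
So 9^7 ≡ 16 (mod 37), giving x = 7.

7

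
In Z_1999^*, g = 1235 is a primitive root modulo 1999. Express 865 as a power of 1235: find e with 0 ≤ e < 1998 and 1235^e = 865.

1664

Baby-step giant-step with m = ceil(sqrt(1998)) = 45.
Baby table (1235^j mod 1999 for j=0..44):
  0:1  1:1235  2:1987  3:1172  4:144  5:1928  6:271  7:852
  8:746  9:1770  10:1043  11:749  12:1477  13:1007  14:267  15:1909
  16:794  17:1080  18:467  19:1033  20:393  21:1597  22:1281  23:826
  24:620  25:83  26:556  27:1003  28:1324  29:1957  30:104  31:504
  32:751  33:1948  34:983  35:612  36:198  37:652  38:1622  39:172
  40:526  41:1934  42:1684  43:780  44:1781
Giant step factor: 1235^(-45) ≡ 1042 (mod 1999).
Scan 865·1042^i mod 1999 for i = 0, 1, …:
  i=0: 865   i=1: 1780   i=2: 1687   i=3: 733
  i=4: 168   i=5: 1143   i=6: 1601   i=7: 1076
  i=8: 1752   i=9: 497     …   i=35: 1500
  i=36: 1781
Match at i=36, j=44: e = 36·45 + 44 = 1664.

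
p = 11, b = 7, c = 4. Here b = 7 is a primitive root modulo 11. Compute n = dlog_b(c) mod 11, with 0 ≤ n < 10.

Successive powers of 7 modulo 11:
  7^0=1  7^1=7  7^2=5  7^3=2  7^4=3  7^5=10
  7^6=4
So 7^6 ≡ 4 (mod 11), giving n = 6.

6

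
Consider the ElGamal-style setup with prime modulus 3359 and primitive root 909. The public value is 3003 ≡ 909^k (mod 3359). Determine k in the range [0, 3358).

Baby-step giant-step with m = ceil(sqrt(3358)) = 58.
Baby table (909^j mod 3359 for j=0..57):
  0:1  1:909  2:3326  3:234  4:1089  5:2355  6:1012  7:2901
  8:194  9:1678  10:316  11:1729  12:3008  13:46  14:1506  15:1841
  16:687  17:3068  18:842  19:2885  20:2445  21:2206  22:3290  23:1100
  24:2277  25:649  26:2116  27:2096  28:711  29:1371  30:50  31:1783
  32:1709  33:1623  34:706  35:185  36:215  37:613  38:2982  39:3284
  40:2364  41:2475  42:2604  43:2300  44:1402  45:1357  46:760  47:2245
  48:1792  49:3172  50:1326  51:2812  52:3268  53:1256  54:3003  55:2219
  56:1671  57:671
Giant step factor: 909^(-58) ≡ 2401 (mod 3359).
Scan 3003·2401^i mod 3359 for i = 0, 1, …:
  i=0: 3003
Match at i=0, j=54: k = 0·58 + 54 = 54.

54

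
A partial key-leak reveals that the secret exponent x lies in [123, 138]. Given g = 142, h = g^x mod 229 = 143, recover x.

Compute 142^123 mod 229 = 199, then multiply by 142 repeatedly:
  142^123=199  142^124=91  142^125=98  142^126=176  142^127=31
  142^128=51  142^129=143
Found 143 at exponent 129.

129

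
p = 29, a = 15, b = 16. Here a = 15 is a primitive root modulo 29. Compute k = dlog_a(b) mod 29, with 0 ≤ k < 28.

Successive powers of 15 modulo 29:
  15^0=1  15^1=15  15^2=22  15^3=11  15^4=20  15^5=10
  15^6=5  15^7=17  15^8=23  15^9=26  15^10=13  15^11=21
  15^12=25  15^13=27  15^14=28  15^15=14  15^16=7  15^17=18
  15^18=9  15^19=19  15^20=24  15^21=12  15^22=6  15^23=3
  15^24=16
So 15^24 ≡ 16 (mod 29), giving k = 24.

24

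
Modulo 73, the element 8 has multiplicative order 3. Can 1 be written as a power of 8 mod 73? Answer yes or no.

yes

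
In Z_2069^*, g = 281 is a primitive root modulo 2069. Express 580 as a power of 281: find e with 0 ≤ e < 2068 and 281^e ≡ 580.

1961

Baby-step giant-step with m = ceil(sqrt(2068)) = 46.
Baby table (281^j mod 2069 for j=0..45):
  0:1  1:281  2:339  3:85  4:1126  5:1918  6:1018  7:536
  8:1648  9:1701  10:42  11:1457  12:1824  13:1501  14:1774  15:1934
  16:1376  17:1822  18:939  19:1096  20:1764  21:1193  22:55  23:972
  24:24  25:537  26:1929  27:2040  28:127  29:514  30:1673  31:450
  32:241  33:1513  34:1008  35:1864  36:327  37:851  38:1196  39:898
  40:1989  41:279  42:1846  43:1476  44:956  45:1735
Giant step factor: 281^(-46) ≡ 895 (mod 2069).
Scan 580·895^i mod 2069 for i = 0, 1, …:
  i=0: 580   i=1: 1850   i=2: 550   i=3: 1897
  i=4: 1235   i=5: 479   i=6: 422   i=7: 1132
  i=8: 1399   i=9: 360     …   i=41: 1917
  i=42: 514
Match at i=42, j=29: e = 42·46 + 29 = 1961.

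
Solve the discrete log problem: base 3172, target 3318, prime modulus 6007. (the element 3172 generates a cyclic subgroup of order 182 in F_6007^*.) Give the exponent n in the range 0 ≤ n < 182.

98

Baby-step giant-step with m = ceil(sqrt(182)) = 14.
Baby table (3172^j mod 6007 for j=0..13):
  0:1  1:3172  2:5866  3:3273  4:1860  5:1046  6:2048  7:2689
  8:5575  9:5299  10:842  11:3716  12:1418  13:4660
Giant step factor: 3172^(-14) ≡ 1756 (mod 6007).
Scan 3318·1756^i mod 6007 for i = 0, 1, …:
  i=0: 3318   i=1: 5625   i=2: 1992   i=3: 1878
  i=4: 5932   i=5: 454   i=6: 4300   i=7: 1
Match at i=7, j=0: n = 7·14 + 0 = 98.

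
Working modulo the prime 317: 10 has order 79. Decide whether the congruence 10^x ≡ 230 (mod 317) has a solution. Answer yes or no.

yes

230 ∈ ⟨10⟩ iff 230^79 ≡ 1 (mod 317), since |⟨10⟩| = 79.
230^79 mod 317 = 1.
Since 1 = 1, 230 lies in the subgroup.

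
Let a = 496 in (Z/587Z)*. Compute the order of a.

The order of 496 must divide p − 1 = 586 = 2 · 293.
Divisors: 1, 2, 293, 586.
Check each in increasing order: 496^1 ≡ 496;  496^2 ≡ 63;  496^293 ≡ 1.
Smallest exponent giving 1 is 293.

293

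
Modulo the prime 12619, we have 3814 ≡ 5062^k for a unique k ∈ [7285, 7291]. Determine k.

Compute 5062^7285 mod 12619 = 403, then multiply by 5062 repeatedly:
  5062^7285=403  5062^7286=8327  5062^7287=3814
Found 3814 at exponent 7287.

7287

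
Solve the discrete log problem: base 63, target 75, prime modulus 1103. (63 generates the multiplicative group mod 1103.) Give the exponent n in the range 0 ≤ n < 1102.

156

Baby-step giant-step with m = ceil(sqrt(1102)) = 34.
Baby table (63^j mod 1103 for j=0..33):
  0:1  1:63  2:660  3:769  4:1018  5:160  6:153  7:815
  8:607  9:739  10:231  11:214  12:246  13:56  14:219  15:561
  16:47  17:755  18:136  19:847  20:417  21:902  22:573  23:803
  24:954  25:540  26:930  27:131  28:532  29:426  30:366  31:998
  32:3  33:189
Giant step factor: 63^(-34) ≡ 776 (mod 1103).
Scan 75·776^i mod 1103 for i = 0, 1, …:
  i=0: 75   i=1: 844   i=2: 865   i=3: 616
  i=4: 417
Match at i=4, j=20: n = 4·34 + 20 = 156.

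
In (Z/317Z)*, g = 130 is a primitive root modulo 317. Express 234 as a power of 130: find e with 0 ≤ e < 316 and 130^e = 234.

308

Baby-step giant-step with m = ceil(sqrt(316)) = 18.
Baby table (130^j mod 317 for j=0..17):
  0:1  1:130  2:99  3:190  4:291  5:107  6:279  7:132
  8:42  9:71  10:37  11:55  12:176  13:56  14:306  15:155
  16:179  17:129
Giant step factor: 130^(-18) ≡ 92 (mod 317).
Scan 234·92^i mod 317 for i = 0, 1, …:
  i=0: 234   i=1: 289   i=2: 277   i=3: 124
  i=4: 313   i=5: 266   i=6: 63   i=7: 90
  i=8: 38   i=9: 9     …   i=16: 101
  i=17: 99
Match at i=17, j=2: e = 17·18 + 2 = 308.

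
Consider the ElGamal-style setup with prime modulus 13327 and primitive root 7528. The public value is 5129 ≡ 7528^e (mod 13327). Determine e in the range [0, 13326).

Baby-step giant-step with m = ceil(sqrt(13326)) = 116.
Baby table (7528^j mod 13327 for j=0..115):
  0:1  1:7528  2:4380  3:1642  4:6847  5:8707  6:4110  7:8113
  8:10350  9:5158  10:7873  11:2775  12:6791  13:276  14:12043  15:9450
  16:74  17:10665  18:4272  19:1565  20:252  21:4622  22:10946  23:647
  24:6261  25:8536  26:9541  27:5445  28:9435  29:7097  30:11600  31:6296
  32:5476  33:2917  34:9607  35:9194  36:5321  37:8853  38:10384  39:7897
  40:10196  41:5295  42:13030  43:3120  44:5186  45:5425  46:5472  47:12786
  48:5414  49:2626  50:4587  51:679  52:7271  53:2099  54:8777  55:11317
  56:8192  57:5347  58:4676  59:4321  60:10608  61:1640  62:5118  63:13274
  64:826  65:7746  66:6263  67:10265  68:4974  69:8729  70:9802  71:11184
  72:6493  73:9195  74:12849  75:13233  76:12026  77:1417  78:5576  79:9405
  80:7816  81:143  82:10344  83:13298  84:8247  85:6250  86:5690  87:1342
  88:710  89:753  90:4609  91:6371  92:10342  93:11569  94:12814  95:2966
  96:5323  97:10582  98:5817  99:11181  100:10563  101:9382  102:7923  103:6019
  104:12559  105:2414  106:7891  107:5009  108:5669  109:3178  110:2019  111:6252
  112:7419  113:10102  114:3994  115:1120
Giant step factor: 7528^(-116) ≡ 259 (mod 13327).
Scan 5129·259^i mod 13327 for i = 0, 1, …:
  i=0: 5129   i=1: 9038   i=2: 8617   i=3: 6194
  i=4: 5006   i=5: 3835   i=6: 7067   i=7: 4554
  i=8: 6710   i=9: 5380     …   i=106: 6164
  i=107: 10563
Match at i=107, j=100: e = 107·116 + 100 = 12512.

12512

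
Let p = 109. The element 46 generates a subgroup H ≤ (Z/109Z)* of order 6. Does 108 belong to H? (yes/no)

108 ∈ ⟨46⟩ iff 108^6 ≡ 1 (mod 109), since |⟨46⟩| = 6.
108^6 mod 109 = 1.
Since 1 = 1, 108 lies in the subgroup.

yes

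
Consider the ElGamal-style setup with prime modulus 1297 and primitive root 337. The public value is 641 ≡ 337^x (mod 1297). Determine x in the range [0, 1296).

851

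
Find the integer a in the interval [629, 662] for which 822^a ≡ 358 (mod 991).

Compute 822^629 mod 991 = 463, then multiply by 822 repeatedly:
  822^629=463  822^630=42  822^631=830  822^632=452  822^633=910
  822^634=806  822^635=544  822^636=227  822^637=286  822^638=225
  822^639=624  822^640=581  822^641=911  822^642=637  822^643=366
  822^644=579  822^645=258  822^646=2  822^647=653  822^648=635
  822^649=704  822^650=935  822^651=545  822^652=58  822^653=108
  822^654=577  822^655=596  822^656=358
Found 358 at exponent 656.

656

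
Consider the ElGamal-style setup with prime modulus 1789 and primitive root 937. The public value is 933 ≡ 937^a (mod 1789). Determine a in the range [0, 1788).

172

Baby-step giant-step with m = ceil(sqrt(1788)) = 43.
Baby table (937^j mod 1789 for j=0..42):
  0:1  1:937  2:1359  3:1404  4:633  5:962  6:1527  7:1388
  8:1742  9:686  10:531  11:205  12:662  13:1300  14:1580  15:957
  16:420  17:1749  18:89  19:1099  20:1088  21:1515  22:878  23:1535
  24:1728  25:91  26:1184  27:228  28:745  29:355  30:1670  31:1204
  32:1078  33:1090  34:1600  35:18  36:765  37:1205  38:226  39:660
  40:1215  41:651  42:1727
Giant step factor: 937^(-43) ≡ 332 (mod 1789).
Scan 933·332^i mod 1789 for i = 0, 1, …:
  i=0: 933   i=1: 259   i=2: 116   i=3: 943
  i=4: 1
Match at i=4, j=0: a = 4·43 + 0 = 172.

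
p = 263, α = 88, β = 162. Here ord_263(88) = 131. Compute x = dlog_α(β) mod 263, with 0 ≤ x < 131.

97

Baby-step giant-step with m = ceil(sqrt(131)) = 12.
Baby table (88^j mod 263 for j=0..11):
  0:1  1:88  2:117  3:39  4:13  5:92  6:206  7:244
  8:169  9:144  10:48  11:16
Giant step factor: 88^(-12) ≡ 181 (mod 263).
Scan 162·181^i mod 263 for i = 0, 1, …:
  i=0: 162   i=1: 129   i=2: 205   i=3: 22
  i=4: 37   i=5: 122   i=6: 253   i=7: 31
  i=8: 88
Match at i=8, j=1: x = 8·12 + 1 = 97.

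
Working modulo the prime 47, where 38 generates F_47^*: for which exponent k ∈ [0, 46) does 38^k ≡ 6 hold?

Baby-step giant-step with m = ceil(sqrt(46)) = 7.
Baby table (38^j mod 47 for j=0..6):
  0:1  1:38  2:34  3:23  4:28  5:30  6:12
Giant step factor: 38^(-7) ≡ 10 (mod 47).
Scan 6·10^i mod 47 for i = 0, 1, …:
  i=0: 6   i=1: 13   i=2: 36   i=3: 31
  i=4: 28
Match at i=4, j=4: k = 4·7 + 4 = 32.

32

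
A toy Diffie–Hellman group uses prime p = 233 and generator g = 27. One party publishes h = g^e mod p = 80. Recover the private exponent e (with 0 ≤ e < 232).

151

Baby-step giant-step with m = ceil(sqrt(232)) = 16.
Baby table (27^j mod 233 for j=0..15):
  0:1  1:27  2:30  3:111  4:201  5:68  6:205  7:176
  8:92  9:154  10:197  11:193  12:85  13:198  14:220  15:115
Giant step factor: 27^(-16) ≡ 46 (mod 233).
Scan 80·46^i mod 233 for i = 0, 1, …:
  i=0: 80   i=1: 185   i=2: 122   i=3: 20
  i=4: 221   i=5: 147   i=6: 5   i=7: 230
  i=8: 95   i=9: 176
Match at i=9, j=7: e = 9·16 + 7 = 151.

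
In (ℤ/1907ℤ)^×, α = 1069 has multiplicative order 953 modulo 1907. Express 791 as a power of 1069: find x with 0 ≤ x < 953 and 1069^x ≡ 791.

759

Baby-step giant-step with m = ceil(sqrt(953)) = 31.
Baby table (1069^j mod 1907 for j=0..30):
  0:1  1:1069  2:468  3:658  4:1626  5:917  6:75  7:81
  8:774  9:1675  10:1809  11:123  12:1811  13:354  14:840  15:1670
  16:278  17:1597  18:428  19:1759  20:69  21:1295  22:1780  23:1541
  24:1588  25:342  26:1361  27:1775  28:10  29:1155  30:866
Giant step factor: 1069^(-31) ≡ 1796 (mod 1907).
Scan 791·1796^i mod 1907 for i = 0, 1, …:
  i=0: 791   i=1: 1828   i=2: 1141   i=3: 1118
  i=4: 1764   i=5: 617   i=6: 165   i=7: 755
  i=8: 103   i=9: 9     …   i=23: 466
  i=24: 1670
Match at i=24, j=15: x = 24·31 + 15 = 759.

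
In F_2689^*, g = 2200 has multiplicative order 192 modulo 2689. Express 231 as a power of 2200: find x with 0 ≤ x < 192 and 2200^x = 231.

Baby-step giant-step with m = ceil(sqrt(192)) = 14.
Baby table (2200^j mod 2689 for j=0..13):
  0:1  1:2200  2:2489  3:996  4:2354  5:2475  6:2464  7:2465
  8:1976  9:1776  10:83  11:2437  12:2223  13:1998
Giant step factor: 2200^(-14) ≡ 144 (mod 2689).
Scan 231·144^i mod 2689 for i = 0, 1, …:
  i=0: 231   i=1: 996
Match at i=1, j=3: x = 1·14 + 3 = 17.

17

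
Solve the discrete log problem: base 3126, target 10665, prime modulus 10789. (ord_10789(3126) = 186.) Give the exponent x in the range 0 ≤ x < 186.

58

Baby-step giant-step with m = ceil(sqrt(186)) = 14.
Baby table (3126^j mod 10789 for j=0..13):
  0:1  1:3126  2:7831  3:10254  4:10674  5:7336  6:5711  7:7580
  8:2436  9:8691  10:1364  11:2209  12:374  13:3912
Giant step factor: 3126^(-14) ≡ 9143 (mod 10789).
Scan 10665·9143^i mod 10789 for i = 0, 1, …:
  i=0: 10665   i=1: 9902   i=2: 3487   i=3: 146
  i=4: 7831
Match at i=4, j=2: x = 4·14 + 2 = 58.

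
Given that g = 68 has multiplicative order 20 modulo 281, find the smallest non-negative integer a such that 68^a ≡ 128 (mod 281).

Successive powers of 68 modulo 281:
  68^0=1  68^1=68  68^2=128
So 68^2 ≡ 128 (mod 281), giving a = 2.

2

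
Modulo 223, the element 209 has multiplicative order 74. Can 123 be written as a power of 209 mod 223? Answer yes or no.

no

123 ∈ ⟨209⟩ iff 123^74 ≡ 1 (mod 223), since |⟨209⟩| = 74.
123^74 mod 223 = 183.
Since 183 ≠ 1, 123 does not lie in the subgroup.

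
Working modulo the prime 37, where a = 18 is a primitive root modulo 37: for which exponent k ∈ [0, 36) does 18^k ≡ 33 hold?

16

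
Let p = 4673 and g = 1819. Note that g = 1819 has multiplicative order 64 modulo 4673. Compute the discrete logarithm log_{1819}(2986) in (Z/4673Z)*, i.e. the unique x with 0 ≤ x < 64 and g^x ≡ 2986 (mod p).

Baby-step giant-step with m = ceil(sqrt(64)) = 8.
Baby table (1819^j mod 4673 for j=0..7):
  0:1  1:1819  2:277  3:3852  4:1961  5:1560  6:1129  7:2204
Giant step factor: 1819^(-8) ≡ 3198 (mod 4673).
Scan 2986·3198^i mod 4673 for i = 0, 1, …:
  i=0: 2986   i=1: 2289   i=2: 2304   i=3: 3544
  i=4: 1687   i=5: 2384   i=6: 2369   i=7: 1129
Match at i=7, j=6: x = 7·8 + 6 = 62.

62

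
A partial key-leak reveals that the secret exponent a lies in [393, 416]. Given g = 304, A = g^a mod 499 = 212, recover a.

Compute 304^393 mod 499 = 381, then multiply by 304 repeatedly:
  304^393=381  304^394=56  304^395=58  304^396=167  304^397=369
  304^398=400  304^399=343  304^400=480  304^401=212
Found 212 at exponent 401.

401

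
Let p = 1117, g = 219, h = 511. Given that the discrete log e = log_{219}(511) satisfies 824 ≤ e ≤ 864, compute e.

Compute 219^824 mod 1117 = 220, then multiply by 219 repeatedly:
  219^824=220  219^825=149  219^826=238  219^827=740  219^828=95
  219^829=699  219^830=52  219^831=218  219^832=828  219^833=378
  219^834=124  219^835=348  219^836=256  219^837=214  219^838=1069
  219^839=658  219^840=9  219^841=854  219^842=487  219^843=538
  219^844=537  219^845=318  219^846=388  219^847=80  219^848=765
  219^849=1102  219^850=66  219^851=1050  219^852=965  219^853=222
  219^854=587  219^855=98  219^856=239  219^857=959  219^858=25
  219^859=1007  219^860=484  219^861=998  219^862=747  219^863=511
Found 511 at exponent 863.

863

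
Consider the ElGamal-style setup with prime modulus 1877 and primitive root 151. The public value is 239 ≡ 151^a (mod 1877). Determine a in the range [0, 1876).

1004

Baby-step giant-step with m = ceil(sqrt(1876)) = 44.
Baby table (151^j mod 1877 for j=0..43):
  0:1  1:151  2:277  3:533  4:1649  5:1235  6:662  7:481
  8:1305  9:1847  10:1101  11:1075  12:903  13:1209  14:490  15:787
  16:586  17:267  18:900  19:756  20:1536  21:1065  22:1270  23:316
  24:791  25:1190  26:1375  27:1155  28:1721  29:845  30:1836  31:1317
  32:1782  33:671  34:1840  35:44  36:1013  37:926  38:928  39:1230
  40:1784  41:973  42:517  43:1110
Giant step factor: 151^(-44) ≡ 246 (mod 1877).
Scan 239·246^i mod 1877 for i = 0, 1, …:
  i=0: 239   i=1: 607   i=2: 1039   i=3: 322
  i=4: 378   i=5: 1015   i=6: 49   i=7: 792
  i=8: 1501   i=9: 1354     …   i=21: 1141
  i=22: 1013
Match at i=22, j=36: a = 22·44 + 36 = 1004.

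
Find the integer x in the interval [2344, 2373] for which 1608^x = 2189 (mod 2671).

2351

Compute 1608^2344 mod 2671 = 1509, then multiply by 1608 repeatedly:
  1608^2344=1509  1608^2345=1204  1608^2346=2228  1608^2347=813  1608^2348=1185
  1608^2349=1057  1608^2350=900  1608^2351=2189
Found 2189 at exponent 2351.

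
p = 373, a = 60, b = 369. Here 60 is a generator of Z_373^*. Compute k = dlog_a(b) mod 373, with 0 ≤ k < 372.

176

Baby-step giant-step with m = ceil(sqrt(372)) = 20.
Baby table (60^j mod 373 for j=0..19):
  0:1  1:60  2:243  3:33  4:115  5:186  6:343  7:65
  8:170  9:129  10:280  11:15  12:154  13:288  14:122  15:233
  16:179  17:296  18:229  19:312
Giant step factor: 60^(-20) ≡ 16 (mod 373).
Scan 369·16^i mod 373 for i = 0, 1, …:
  i=0: 369   i=1: 309   i=2: 95   i=3: 28
  i=4: 75   i=5: 81   i=6: 177   i=7: 221
  i=8: 179
Match at i=8, j=16: k = 8·20 + 16 = 176.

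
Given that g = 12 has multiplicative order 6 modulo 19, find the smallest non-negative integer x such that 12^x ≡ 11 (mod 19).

2

Successive powers of 12 modulo 19:
  12^0=1  12^1=12  12^2=11
So 12^2 ≡ 11 (mod 19), giving x = 2.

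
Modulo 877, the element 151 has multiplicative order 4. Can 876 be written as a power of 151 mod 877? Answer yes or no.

876 ∈ ⟨151⟩ iff 876^4 ≡ 1 (mod 877), since |⟨151⟩| = 4.
876^4 mod 877 = 1.
Since 1 = 1, 876 lies in the subgroup.

yes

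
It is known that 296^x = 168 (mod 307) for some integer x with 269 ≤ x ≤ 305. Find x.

272

Compute 296^269 mod 307 = 55, then multiply by 296 repeatedly:
  296^269=55  296^270=9  296^271=208  296^272=168
Found 168 at exponent 272.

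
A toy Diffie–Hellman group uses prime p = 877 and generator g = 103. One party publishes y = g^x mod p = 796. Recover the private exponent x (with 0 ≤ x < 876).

862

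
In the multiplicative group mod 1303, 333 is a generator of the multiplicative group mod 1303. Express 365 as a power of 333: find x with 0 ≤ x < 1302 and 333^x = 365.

Baby-step giant-step with m = ceil(sqrt(1302)) = 37.
Baby table (333^j mod 1303 for j=0..36):
  0:1  1:333  2:134  3:320  4:1017  5:1184  6:766  7:993
  8:1010  9:156  10:1131  11:56  12:406  13:989  14:981  15:923
  16:1154  17:1200  18:882  19:531  20:918  21:792  22:530  23:585
  24:658  25:210  26:871  27:777  28:747  29:1181  30:1070  31:591
  32:50  33:1014  34:185  35:364  36:33
Giant step factor: 333^(-37) ≡ 595 (mod 1303).
Scan 365·595^i mod 1303 for i = 0, 1, …:
  i=0: 365   i=1: 877   i=2: 615   i=3: 1085
  i=4: 590   i=5: 543   i=6: 1244   i=7: 76
  i=8: 918
Match at i=8, j=20: x = 8·37 + 20 = 316.

316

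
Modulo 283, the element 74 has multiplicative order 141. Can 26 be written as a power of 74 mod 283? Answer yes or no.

no

26 ∈ ⟨74⟩ iff 26^141 ≡ 1 (mod 283), since |⟨74⟩| = 141.
26^141 mod 283 = 282.
Since 282 ≠ 1, 26 does not lie in the subgroup.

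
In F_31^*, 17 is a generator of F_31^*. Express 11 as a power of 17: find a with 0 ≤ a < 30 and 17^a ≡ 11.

Successive powers of 17 modulo 31:
  17^0=1  17^1=17  17^2=10  17^3=15  17^4=7  17^5=26
  17^6=8  17^7=12  17^8=18  17^9=27  17^10=25  17^11=22
  17^12=2  17^13=3  17^14=20  17^15=30  17^16=14  17^17=21
  17^18=16  17^19=24  17^20=5  17^21=23  17^22=19  17^23=13
  17^24=4  17^25=6  17^26=9  17^27=29  17^28=28  17^29=11
So 17^29 ≡ 11 (mod 31), giving a = 29.

29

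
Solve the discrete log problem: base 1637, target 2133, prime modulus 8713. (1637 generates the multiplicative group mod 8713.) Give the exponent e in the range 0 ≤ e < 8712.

Baby-step giant-step with m = ceil(sqrt(8712)) = 94.
Baby table (1637^j mod 8713 for j=0..93):
  0:1  1:1637  2:4878  3:4178  4:8394  5:577  6:3545  7:307
  8:5918  9:7623  10:1835  11:6623  12:2879  13:7903  14:7119  15:4522
  16:5177  17:5713  18:3132  19:3840  20:4007  21:7283  22:2887  23:3573
  24:2578  25:3094  26:2625  27:1616  28:5353  29:6296  30:7786  31:7276
  32:141  33:4279  34:8184  35:5327  36:7299  37:2940  38:3204  39:8435
  40:6703  41:3144  42:6058  43:1552  44:5141  45:7772  46:1784  47:1553
  48:6778  49:3937  50:5962  51:1234  52:7355  53:7482  54:6269  55:7152
  56:6265  57:604  58:4179  59:1318  60:5455  61:7723  62:8701  63:6495
  64:2455  65:2142  66:3828  67:1789  68:1025  69:5029  70:7401  71:4367
  72:4119  73:7654  74:304  75:1007  76:1702  77:6727  78:7580  79:1148
  80:5981  81:6198  82:4194  83:8447  84:208  85:689  86:3916  87:6437
  88:3352  89:6747  90:5468  91:2865  92:2411  93:8531
Giant step factor: 1637^(-94) ≡ 8162 (mod 8713).
Scan 2133·8162^i mod 8713 for i = 0, 1, …:
  i=0: 2133   i=1: 972   i=2: 4634   i=3: 8288
  i=4: 7637   i=5: 392   i=6: 1833   i=7: 725
  i=8: 1323   i=9: 2919     …   i=55: 6645
  i=56: 6778
Match at i=56, j=48: e = 56·94 + 48 = 5312.

5312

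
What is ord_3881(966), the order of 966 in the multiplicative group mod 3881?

The order of 966 must divide p − 1 = 3880 = 2^3 · 5 · 97.
Divisors: 1, 2, 4, 5, 8, 10, 20, 40, 97, 194, 388, 485, 776, 970, 1940, 3880.
Check each in increasing order: 966^1 ≡ 966;  966^2 ≡ 1716;  966^4 ≡ 2858;  966^5 ≡ 1437;  966^8 ≡ 2540;  966^10 ≡ 277;  966^20 ≡ 2990;  966^40 ≡ 2157;  966^97 ≡ 164;  966^194 ≡ 3610;  966^388 ≡ 3583;  966^485 ≡ 1581;  966^776 ≡ 3422;  966^970 ≡ 197;  966^1940 ≡ 3880;  966^3880 ≡ 1.
Smallest exponent giving 1 is 3880.

3880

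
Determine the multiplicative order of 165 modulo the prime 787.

The order of 165 must divide p − 1 = 786 = 2 · 3 · 131.
Divisors: 1, 2, 3, 6, 131, 262, 393, 786.
Check each in increasing order: 165^1 ≡ 165;  165^2 ≡ 467;  165^3 ≡ 716;  165^6 ≡ 319;  165^131 ≡ 379;  165^262 ≡ 407;  165^393 ≡ 1.
Smallest exponent giving 1 is 393.

393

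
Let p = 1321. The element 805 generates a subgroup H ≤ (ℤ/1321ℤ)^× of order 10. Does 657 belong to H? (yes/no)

no

⟨805⟩ has order 10; its elements mod 1321 are {1, 64, 133, 516, 586, 735, 805, 1188, 1257, 1320}.
657 is not in this set.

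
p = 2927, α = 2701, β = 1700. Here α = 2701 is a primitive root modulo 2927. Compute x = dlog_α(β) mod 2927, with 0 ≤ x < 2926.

53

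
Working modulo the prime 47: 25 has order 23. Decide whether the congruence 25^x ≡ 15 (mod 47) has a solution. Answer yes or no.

⟨25⟩ has order 23; its elements mod 47 are {1, 2, 3, 4, 6, 7, 8, 9, 12, 14, 16, 17, 18, 21, 24, 25, 27, 28, 32, 34, 36, 37, 42}.
15 is not in this set.

no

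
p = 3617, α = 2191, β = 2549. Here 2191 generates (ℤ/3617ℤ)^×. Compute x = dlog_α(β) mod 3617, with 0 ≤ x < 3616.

1347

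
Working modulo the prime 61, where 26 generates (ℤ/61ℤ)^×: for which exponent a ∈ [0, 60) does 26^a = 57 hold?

52

Baby-step giant-step with m = ceil(sqrt(60)) = 8.
Baby table (26^j mod 61 for j=0..7):
  0:1  1:26  2:5  3:8  4:25  5:40  6:3  7:17
Giant step factor: 26^(-8) ≡ 57 (mod 61).
Scan 57·57^i mod 61 for i = 0, 1, …:
  i=0: 57   i=1: 16   i=2: 58   i=3: 12
  i=4: 13   i=5: 9   i=6: 25
Match at i=6, j=4: a = 6·8 + 4 = 52.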